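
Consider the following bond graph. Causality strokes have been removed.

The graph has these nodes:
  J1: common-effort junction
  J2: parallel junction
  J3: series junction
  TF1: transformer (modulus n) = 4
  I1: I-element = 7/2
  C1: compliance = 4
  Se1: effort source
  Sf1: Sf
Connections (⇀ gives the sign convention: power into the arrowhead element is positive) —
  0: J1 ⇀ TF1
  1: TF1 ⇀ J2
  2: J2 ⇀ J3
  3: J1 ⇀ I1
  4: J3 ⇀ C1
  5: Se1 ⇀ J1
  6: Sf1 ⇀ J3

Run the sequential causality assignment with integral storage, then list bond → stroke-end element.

b5 →J1  (Se1: effort source, stroke at far end)
b6 →Sf1  (Sf1: flow source, stroke at near end)
b0 →TF1  (0-jn J1 has e-setter on 5)
b3 →I1  (common-e at J1 fixed by 5)
b2 →J3  (1-jn J3 has f-setter on 6)
b4 →J3  (common-f at J3 fixed by 6)
b1 →J2  (TF1: transformer flips bond 0)

β0 →TF1
β1 →J2
β2 →J3
β3 →I1
β4 →J3
β5 →J1
β6 →Sf1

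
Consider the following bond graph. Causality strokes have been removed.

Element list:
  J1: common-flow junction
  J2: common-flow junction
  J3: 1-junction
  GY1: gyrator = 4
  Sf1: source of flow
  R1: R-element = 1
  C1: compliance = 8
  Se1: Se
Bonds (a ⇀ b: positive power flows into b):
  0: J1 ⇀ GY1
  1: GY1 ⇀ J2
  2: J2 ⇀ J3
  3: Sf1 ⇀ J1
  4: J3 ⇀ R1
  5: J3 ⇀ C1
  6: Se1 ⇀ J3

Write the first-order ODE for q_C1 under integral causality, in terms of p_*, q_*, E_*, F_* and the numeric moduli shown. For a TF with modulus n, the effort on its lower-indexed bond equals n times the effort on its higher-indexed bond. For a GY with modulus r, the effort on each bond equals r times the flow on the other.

#3 |Sf1  (Sf1: flow source, stroke at near end)
#6 |J3  (Se1 (Se) sets effort on bond)
#0 |J1  (J1: bond 3 brought flow, rest push out)
#1 |J2  (GY GY1: same side as bond 0)
#2 |J3  (J2: last free bond brings flow in)
#5 |J3  (C1 outputs effort q/C1)
#4 |R1  (only one flow-in slot at J3)

dq_C1/dt = E_Se1 + 4*F_Sf1 - q_C1/8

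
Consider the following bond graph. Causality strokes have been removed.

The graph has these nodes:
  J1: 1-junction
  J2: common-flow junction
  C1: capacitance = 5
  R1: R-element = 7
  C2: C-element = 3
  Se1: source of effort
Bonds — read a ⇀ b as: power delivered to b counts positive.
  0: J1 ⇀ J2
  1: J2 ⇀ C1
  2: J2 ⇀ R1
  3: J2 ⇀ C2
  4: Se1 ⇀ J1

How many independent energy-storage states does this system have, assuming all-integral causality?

2  (C1, C2 all integral)

bond 4 stroke at J1  (source Se1 imposes e)
bond 0 stroke at J2  (J1 needs exactly one f-in)
bond 1 stroke at J2  (C1 integral (e out))
bond 3 stroke at J2  (C2: C, integral causality)
bond 2 stroke at R1  (J2: last free bond brings flow in)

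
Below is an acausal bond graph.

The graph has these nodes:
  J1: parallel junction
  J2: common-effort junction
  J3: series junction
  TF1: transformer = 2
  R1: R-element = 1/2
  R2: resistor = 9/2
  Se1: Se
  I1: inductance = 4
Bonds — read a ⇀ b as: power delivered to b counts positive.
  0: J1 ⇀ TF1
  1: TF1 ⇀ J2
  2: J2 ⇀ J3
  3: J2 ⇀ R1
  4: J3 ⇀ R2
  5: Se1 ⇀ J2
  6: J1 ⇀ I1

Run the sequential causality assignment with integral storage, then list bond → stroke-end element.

#5 stroke→J2  (Se1: effort source, stroke at far end)
#1 stroke→TF1  (0-jn J2 has e-setter on 5)
#2 stroke→J3  (J2: bond 5 brought effort, rest push out)
#3 stroke→R1  (J2 effort already set via bond 5)
#4 stroke→R2  (only one flow-in slot at J3)
#0 stroke→J1  (TF1: transformer flips bond 1)
#6 stroke→I1  (0-jn J1 has e-setter on 0)

#0 |J1
#1 |TF1
#2 |J3
#3 |R1
#4 |R2
#5 |J2
#6 |I1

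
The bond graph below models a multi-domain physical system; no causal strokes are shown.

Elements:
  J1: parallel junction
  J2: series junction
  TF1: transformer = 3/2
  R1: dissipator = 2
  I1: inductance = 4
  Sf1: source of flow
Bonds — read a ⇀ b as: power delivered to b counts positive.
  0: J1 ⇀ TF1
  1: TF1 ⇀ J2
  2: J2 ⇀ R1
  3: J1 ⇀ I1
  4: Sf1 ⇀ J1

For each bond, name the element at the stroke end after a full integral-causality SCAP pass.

β4 stroke→Sf1  (source Sf1 imposes f)
β3 stroke→I1  (I1 integral (f out))
β0 stroke→J1  (closing 0-jn rule on J1)
β1 stroke→TF1  (TF1 one-in-one-out from 0)
β2 stroke→J2  (J2: bond 1 brought flow, rest push out)

bond 0 →J1
bond 1 →TF1
bond 2 →J2
bond 3 →I1
bond 4 →Sf1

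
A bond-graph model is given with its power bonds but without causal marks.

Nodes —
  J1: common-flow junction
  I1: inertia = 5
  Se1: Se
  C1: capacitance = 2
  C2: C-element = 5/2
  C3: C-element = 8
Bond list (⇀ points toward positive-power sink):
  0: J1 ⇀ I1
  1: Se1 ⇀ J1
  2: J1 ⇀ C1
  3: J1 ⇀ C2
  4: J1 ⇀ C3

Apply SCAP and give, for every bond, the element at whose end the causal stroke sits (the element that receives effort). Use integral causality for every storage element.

bond 1 |J1  (Se1 fixes effort; stroke away)
bond 0 |I1  (I1 outputs flow p/I1)
bond 2 |J1  (common-f at J1 fixed by 0)
bond 3 |J1  (J1: bond 0 brought flow, rest push out)
bond 4 |J1  (J1: bond 0 brought flow, rest push out)

#0 stroke at I1
#1 stroke at J1
#2 stroke at J1
#3 stroke at J1
#4 stroke at J1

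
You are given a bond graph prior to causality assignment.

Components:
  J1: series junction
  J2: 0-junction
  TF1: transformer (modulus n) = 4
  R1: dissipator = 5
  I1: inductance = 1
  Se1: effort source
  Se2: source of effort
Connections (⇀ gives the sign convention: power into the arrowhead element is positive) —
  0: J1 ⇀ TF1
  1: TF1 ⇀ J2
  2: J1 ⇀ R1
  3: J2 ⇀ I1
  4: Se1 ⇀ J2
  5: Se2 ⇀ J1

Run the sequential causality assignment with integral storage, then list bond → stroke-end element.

β0 →J1
β1 →TF1
β2 →R1
β3 →I1
β4 →J2
β5 →J1

β4 |J2  (Se1 fixes effort; stroke away)
β5 |J1  (source Se2 imposes e)
β1 |TF1  (J2: bond 4 brought effort, rest push out)
β3 |I1  (0-jn J2 has e-setter on 4)
β0 |J1  (TF1 one-in-one-out from 1)
β2 |R1  (only one flow-in slot at J1)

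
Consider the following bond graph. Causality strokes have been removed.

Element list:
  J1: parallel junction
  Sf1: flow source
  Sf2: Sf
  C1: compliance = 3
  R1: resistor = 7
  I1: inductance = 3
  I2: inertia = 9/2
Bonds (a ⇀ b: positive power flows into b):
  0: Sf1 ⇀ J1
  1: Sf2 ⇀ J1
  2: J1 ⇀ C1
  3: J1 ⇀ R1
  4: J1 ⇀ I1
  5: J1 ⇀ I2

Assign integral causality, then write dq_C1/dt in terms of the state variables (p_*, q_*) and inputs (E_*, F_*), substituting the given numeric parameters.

dq_C1/dt = F_Sf1 + F_Sf2 - p_I1/3 - 2*p_I2/9 - q_C1/21

β0 stroke→Sf1  (Sf1 fixes flow; stroke at Sf1)
β1 stroke→Sf2  (Sf2: flow source, stroke at near end)
β2 stroke→J1  (prefer integral on C1)
β3 stroke→R1  (J1 effort already set via bond 2)
β4 stroke→I1  (J1 effort already set via bond 2)
β5 stroke→I2  (common-e at J1 fixed by 2)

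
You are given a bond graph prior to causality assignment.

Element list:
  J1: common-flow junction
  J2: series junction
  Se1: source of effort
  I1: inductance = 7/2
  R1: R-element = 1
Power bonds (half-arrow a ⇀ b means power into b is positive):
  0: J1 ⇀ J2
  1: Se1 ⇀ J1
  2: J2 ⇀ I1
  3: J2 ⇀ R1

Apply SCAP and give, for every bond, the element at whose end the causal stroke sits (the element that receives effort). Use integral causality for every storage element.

bond 1 →J1  (Se1 fixes effort; stroke away)
bond 0 →J2  (only one flow-in slot at J1)
bond 2 →I1  (prefer integral on I1)
bond 3 →J2  (common-f at J2 fixed by 2)

b0 stroke at J2
b1 stroke at J1
b2 stroke at I1
b3 stroke at J2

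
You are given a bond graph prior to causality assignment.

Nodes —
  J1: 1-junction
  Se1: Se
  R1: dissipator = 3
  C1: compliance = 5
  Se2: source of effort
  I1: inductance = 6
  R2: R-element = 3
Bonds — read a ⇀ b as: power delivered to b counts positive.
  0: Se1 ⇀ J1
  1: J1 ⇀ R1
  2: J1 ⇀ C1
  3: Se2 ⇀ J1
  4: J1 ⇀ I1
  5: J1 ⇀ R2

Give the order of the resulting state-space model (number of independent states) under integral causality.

β0 →J1  (Se1 (Se) sets effort on bond)
β3 →J1  (source Se2 imposes e)
β2 →J1  (prefer integral on C1)
β4 →I1  (I1 outputs flow p/I1)
β1 →J1  (J1 flow already set via bond 4)
β5 →J1  (1-jn J1 has f-setter on 4)

2  (C1, I1 all integral)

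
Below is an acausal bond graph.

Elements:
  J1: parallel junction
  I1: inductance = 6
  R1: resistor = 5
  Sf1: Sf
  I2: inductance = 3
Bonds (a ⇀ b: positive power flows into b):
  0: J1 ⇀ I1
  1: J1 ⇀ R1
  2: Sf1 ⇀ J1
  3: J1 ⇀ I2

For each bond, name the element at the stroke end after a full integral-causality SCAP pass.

β2 →Sf1  (Sf1 fixes flow; stroke at Sf1)
β0 →I1  (I1 integral (f out))
β3 →I2  (I2 integral (f out))
β1 →J1  (closing 0-jn rule on J1)

β0 stroke at I1
β1 stroke at J1
β2 stroke at Sf1
β3 stroke at I2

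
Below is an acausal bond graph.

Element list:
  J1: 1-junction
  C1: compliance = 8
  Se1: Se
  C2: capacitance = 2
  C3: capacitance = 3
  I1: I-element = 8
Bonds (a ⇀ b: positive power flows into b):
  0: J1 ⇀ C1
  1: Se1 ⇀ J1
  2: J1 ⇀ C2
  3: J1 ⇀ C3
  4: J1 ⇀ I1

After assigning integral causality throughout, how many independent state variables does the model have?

4  (C1, C2, C3, I1 all integral)

bond 1 |J1  (source Se1 imposes e)
bond 0 |J1  (C1: C, integral causality)
bond 2 |J1  (prefer integral on C2)
bond 3 |J1  (prefer integral on C3)
bond 4 |I1  (only one flow-in slot at J1)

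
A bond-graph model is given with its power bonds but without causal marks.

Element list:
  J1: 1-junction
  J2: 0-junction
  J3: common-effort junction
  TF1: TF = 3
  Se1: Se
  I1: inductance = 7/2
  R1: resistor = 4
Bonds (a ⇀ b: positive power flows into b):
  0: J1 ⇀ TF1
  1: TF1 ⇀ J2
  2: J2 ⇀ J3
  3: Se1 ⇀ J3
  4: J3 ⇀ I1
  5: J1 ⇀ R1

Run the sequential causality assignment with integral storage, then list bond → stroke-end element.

β0 →J1
β1 →TF1
β2 →J2
β3 →J3
β4 →I1
β5 →R1

bond 3 stroke→J3  (source Se1 imposes e)
bond 2 stroke→J2  (J3: bond 3 brought effort, rest push out)
bond 4 stroke→I1  (J3: bond 3 brought effort, rest push out)
bond 1 stroke→TF1  (common-e at J2 fixed by 2)
bond 0 stroke→J1  (through TF1, causality passes straight; one stroke at TF1)
bond 5 stroke→R1  (only one flow-in slot at J1)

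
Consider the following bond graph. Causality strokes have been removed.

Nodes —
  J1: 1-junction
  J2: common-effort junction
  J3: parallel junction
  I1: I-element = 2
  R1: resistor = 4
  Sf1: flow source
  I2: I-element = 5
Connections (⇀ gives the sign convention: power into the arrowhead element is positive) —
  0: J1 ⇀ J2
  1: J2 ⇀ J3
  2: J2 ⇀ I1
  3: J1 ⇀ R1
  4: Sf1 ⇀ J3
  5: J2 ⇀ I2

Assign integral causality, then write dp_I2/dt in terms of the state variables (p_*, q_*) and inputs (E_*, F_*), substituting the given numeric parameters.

dp_I2/dt = 4*F_Sf1 - 2*p_I1 - 4*p_I2/5

#4 stroke at Sf1  (Sf1 fixes flow; stroke at Sf1)
#1 stroke at J3  (only one effort-in slot at J3)
#2 stroke at I1  (prefer integral on I1)
#5 stroke at I2  (I2 integral (f out))
#0 stroke at J2  (J2 needs exactly one e-in)
#3 stroke at J1  (J1 flow already set via bond 0)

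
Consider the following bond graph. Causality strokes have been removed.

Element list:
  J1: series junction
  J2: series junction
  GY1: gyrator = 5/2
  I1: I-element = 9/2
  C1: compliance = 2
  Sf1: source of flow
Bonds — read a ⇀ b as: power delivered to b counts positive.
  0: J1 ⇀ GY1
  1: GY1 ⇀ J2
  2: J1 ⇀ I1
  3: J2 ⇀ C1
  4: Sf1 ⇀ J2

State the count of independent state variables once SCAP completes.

2  (C1, I1 all integral)

β4 |Sf1  (Sf1: flow source, stroke at near end)
β1 |J2  (J2: bond 4 brought flow, rest push out)
β3 |J2  (1-jn J2 has f-setter on 4)
β0 |J1  (GY1: gyrator matches bond 1)
β2 |I1  (only one flow-in slot at J1)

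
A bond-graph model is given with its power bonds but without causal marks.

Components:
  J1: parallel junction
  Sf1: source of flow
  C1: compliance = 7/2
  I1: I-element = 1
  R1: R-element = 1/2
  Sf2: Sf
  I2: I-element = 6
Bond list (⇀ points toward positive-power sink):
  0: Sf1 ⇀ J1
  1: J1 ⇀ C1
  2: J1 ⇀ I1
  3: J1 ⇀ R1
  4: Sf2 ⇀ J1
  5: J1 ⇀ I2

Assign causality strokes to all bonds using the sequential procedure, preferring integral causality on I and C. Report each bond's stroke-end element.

b0 stroke at Sf1  (Sf1 fixes flow; stroke at Sf1)
b4 stroke at Sf2  (Sf2 (Sf) sets flow on bond)
b1 stroke at J1  (C1 integral (e out))
b2 stroke at I1  (common-e at J1 fixed by 1)
b3 stroke at R1  (0-jn J1 has e-setter on 1)
b5 stroke at I2  (J1 effort already set via bond 1)

bond 0 stroke→Sf1
bond 1 stroke→J1
bond 2 stroke→I1
bond 3 stroke→R1
bond 4 stroke→Sf2
bond 5 stroke→I2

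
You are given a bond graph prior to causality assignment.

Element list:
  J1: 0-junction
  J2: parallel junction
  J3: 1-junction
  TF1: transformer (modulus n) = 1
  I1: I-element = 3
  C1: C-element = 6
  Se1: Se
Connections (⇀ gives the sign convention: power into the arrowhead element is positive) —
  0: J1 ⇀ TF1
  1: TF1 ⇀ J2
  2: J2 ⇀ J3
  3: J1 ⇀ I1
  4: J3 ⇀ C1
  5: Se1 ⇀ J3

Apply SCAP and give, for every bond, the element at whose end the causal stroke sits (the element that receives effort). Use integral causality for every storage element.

bond 0 stroke→J1
bond 1 stroke→TF1
bond 2 stroke→J2
bond 3 stroke→I1
bond 4 stroke→J3
bond 5 stroke→J3

β5 stroke at J3  (Se1: effort source, stroke at far end)
β3 stroke at I1  (I1 integral (f out))
β0 stroke at J1  (J1 needs exactly one e-in)
β1 stroke at TF1  (through TF1, causality passes straight; one stroke at TF1)
β2 stroke at J2  (J2 needs exactly one e-in)
β4 stroke at J3  (1-jn J3 has f-setter on 2)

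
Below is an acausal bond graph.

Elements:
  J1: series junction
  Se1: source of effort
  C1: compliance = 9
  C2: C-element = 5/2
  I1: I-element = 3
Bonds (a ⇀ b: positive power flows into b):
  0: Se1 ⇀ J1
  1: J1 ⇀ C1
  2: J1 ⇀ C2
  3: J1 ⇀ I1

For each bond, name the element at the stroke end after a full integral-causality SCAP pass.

bond 0 |J1  (Se1 (Se) sets effort on bond)
bond 1 |J1  (C1 integral (e out))
bond 2 |J1  (prefer integral on C2)
bond 3 |I1  (closing 1-jn rule on J1)

#0 stroke→J1
#1 stroke→J1
#2 stroke→J1
#3 stroke→I1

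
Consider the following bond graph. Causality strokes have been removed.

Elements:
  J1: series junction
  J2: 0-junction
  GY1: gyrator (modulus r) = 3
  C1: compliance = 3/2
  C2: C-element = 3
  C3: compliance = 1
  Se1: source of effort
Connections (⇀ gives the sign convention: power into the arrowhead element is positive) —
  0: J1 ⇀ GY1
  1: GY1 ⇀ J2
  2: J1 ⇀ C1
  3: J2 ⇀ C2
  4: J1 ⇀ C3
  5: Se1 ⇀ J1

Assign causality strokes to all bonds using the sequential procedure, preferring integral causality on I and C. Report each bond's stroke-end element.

#0 stroke→GY1
#1 stroke→GY1
#2 stroke→J1
#3 stroke→J2
#4 stroke→J1
#5 stroke→J1

b5 |J1  (Se1 fixes effort; stroke away)
b2 |J1  (prefer integral on C1)
b3 |J2  (prefer integral on C2)
b1 |GY1  (J2 effort already set via bond 3)
b0 |GY1  (GY1: gyrator matches bond 1)
b4 |J1  (1-jn J1 has f-setter on 0)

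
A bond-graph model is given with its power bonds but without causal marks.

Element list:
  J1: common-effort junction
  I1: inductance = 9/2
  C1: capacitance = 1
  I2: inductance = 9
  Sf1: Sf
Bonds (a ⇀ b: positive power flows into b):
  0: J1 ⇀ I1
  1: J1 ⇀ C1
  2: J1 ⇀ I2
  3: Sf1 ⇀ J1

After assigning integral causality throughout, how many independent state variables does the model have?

3  (C1, I1, I2 all integral)

b3 stroke at Sf1  (source Sf1 imposes f)
b0 stroke at I1  (I1 integral (f out))
b1 stroke at J1  (prefer integral on C1)
b2 stroke at I2  (0-jn J1 has e-setter on 1)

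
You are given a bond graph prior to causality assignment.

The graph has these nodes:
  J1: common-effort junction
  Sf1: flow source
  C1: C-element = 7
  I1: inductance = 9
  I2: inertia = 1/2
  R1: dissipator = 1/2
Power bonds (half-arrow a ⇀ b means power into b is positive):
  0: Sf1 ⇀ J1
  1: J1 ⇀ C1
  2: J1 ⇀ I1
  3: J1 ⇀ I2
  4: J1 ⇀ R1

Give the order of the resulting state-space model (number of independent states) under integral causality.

β0 |Sf1  (source Sf1 imposes f)
β1 |J1  (C1: C, integral causality)
β2 |I1  (0-jn J1 has e-setter on 1)
β3 |I2  (J1 effort already set via bond 1)
β4 |R1  (0-jn J1 has e-setter on 1)

3  (C1, I1, I2 all integral)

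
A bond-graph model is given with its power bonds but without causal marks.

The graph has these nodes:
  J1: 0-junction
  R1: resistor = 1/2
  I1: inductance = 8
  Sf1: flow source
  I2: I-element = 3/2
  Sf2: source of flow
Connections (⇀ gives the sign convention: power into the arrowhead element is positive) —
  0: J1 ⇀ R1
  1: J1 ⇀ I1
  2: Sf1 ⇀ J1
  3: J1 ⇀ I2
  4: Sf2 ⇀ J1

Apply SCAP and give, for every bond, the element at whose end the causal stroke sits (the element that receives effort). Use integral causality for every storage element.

β2 stroke at Sf1  (source Sf1 imposes f)
β4 stroke at Sf2  (source Sf2 imposes f)
β1 stroke at I1  (I1 integral (f out))
β3 stroke at I2  (I2 integral (f out))
β0 stroke at J1  (J1 needs exactly one e-in)

β0 stroke→J1
β1 stroke→I1
β2 stroke→Sf1
β3 stroke→I2
β4 stroke→Sf2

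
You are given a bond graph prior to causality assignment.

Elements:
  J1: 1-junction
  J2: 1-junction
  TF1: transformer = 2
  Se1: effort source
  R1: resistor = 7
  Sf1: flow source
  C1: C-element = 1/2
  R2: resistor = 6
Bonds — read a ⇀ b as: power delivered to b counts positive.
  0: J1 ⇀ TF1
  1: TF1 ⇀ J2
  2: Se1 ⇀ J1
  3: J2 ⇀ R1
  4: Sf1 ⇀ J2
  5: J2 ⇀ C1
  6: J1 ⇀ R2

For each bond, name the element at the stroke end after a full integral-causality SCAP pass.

#2 |J1  (Se1 fixes effort; stroke away)
#4 |Sf1  (Sf1 (Sf) sets flow on bond)
#1 |J2  (J2 flow already set via bond 4)
#3 |J2  (common-f at J2 fixed by 4)
#5 |J2  (J2 flow already set via bond 4)
#0 |TF1  (TF TF1: opposite of bond 1)
#6 |J1  (J1: bond 0 brought flow, rest push out)

β0 →TF1
β1 →J2
β2 →J1
β3 →J2
β4 →Sf1
β5 →J2
β6 →J1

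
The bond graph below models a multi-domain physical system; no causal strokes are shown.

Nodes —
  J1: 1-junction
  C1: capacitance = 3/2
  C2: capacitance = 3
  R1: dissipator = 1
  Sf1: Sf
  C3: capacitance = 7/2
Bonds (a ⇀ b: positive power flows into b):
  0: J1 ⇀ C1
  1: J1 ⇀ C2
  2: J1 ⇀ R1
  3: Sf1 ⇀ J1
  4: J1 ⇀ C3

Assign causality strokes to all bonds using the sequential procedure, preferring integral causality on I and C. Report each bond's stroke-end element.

b3 stroke at Sf1  (Sf1: flow source, stroke at near end)
b0 stroke at J1  (J1 flow already set via bond 3)
b1 stroke at J1  (J1: bond 3 brought flow, rest push out)
b2 stroke at J1  (common-f at J1 fixed by 3)
b4 stroke at J1  (1-jn J1 has f-setter on 3)

bond 0 stroke→J1
bond 1 stroke→J1
bond 2 stroke→J1
bond 3 stroke→Sf1
bond 4 stroke→J1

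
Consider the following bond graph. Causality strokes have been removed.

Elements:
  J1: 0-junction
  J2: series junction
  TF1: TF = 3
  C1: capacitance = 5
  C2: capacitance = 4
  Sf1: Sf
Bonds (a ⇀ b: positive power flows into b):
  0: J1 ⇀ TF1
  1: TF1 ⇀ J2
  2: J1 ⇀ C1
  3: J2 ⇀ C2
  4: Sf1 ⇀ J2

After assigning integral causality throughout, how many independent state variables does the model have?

#4 stroke at Sf1  (source Sf1 imposes f)
#1 stroke at J2  (J2 flow already set via bond 4)
#3 stroke at J2  (common-f at J2 fixed by 4)
#0 stroke at TF1  (TF1 one-in-one-out from 1)
#2 stroke at J1  (J1: last free bond brings effort in)

2  (C1, C2 all integral)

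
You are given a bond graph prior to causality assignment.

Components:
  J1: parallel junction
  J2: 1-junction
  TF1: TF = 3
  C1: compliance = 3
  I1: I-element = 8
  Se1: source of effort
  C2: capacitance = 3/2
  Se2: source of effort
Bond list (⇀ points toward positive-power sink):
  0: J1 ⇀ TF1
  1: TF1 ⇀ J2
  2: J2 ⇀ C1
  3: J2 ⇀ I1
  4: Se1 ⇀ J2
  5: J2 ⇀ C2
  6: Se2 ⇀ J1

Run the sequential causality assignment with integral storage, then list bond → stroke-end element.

bond 4 →J2  (Se1: effort source, stroke at far end)
bond 6 →J1  (Se2: effort source, stroke at far end)
bond 0 →TF1  (common-e at J1 fixed by 6)
bond 1 →J2  (TF1 one-in-one-out from 0)
bond 2 →J2  (C1 outputs effort q/C1)
bond 3 →I1  (I1: I, integral causality)
bond 5 →J2  (J2: bond 3 brought flow, rest push out)

bond 0 →TF1
bond 1 →J2
bond 2 →J2
bond 3 →I1
bond 4 →J2
bond 5 →J2
bond 6 →J1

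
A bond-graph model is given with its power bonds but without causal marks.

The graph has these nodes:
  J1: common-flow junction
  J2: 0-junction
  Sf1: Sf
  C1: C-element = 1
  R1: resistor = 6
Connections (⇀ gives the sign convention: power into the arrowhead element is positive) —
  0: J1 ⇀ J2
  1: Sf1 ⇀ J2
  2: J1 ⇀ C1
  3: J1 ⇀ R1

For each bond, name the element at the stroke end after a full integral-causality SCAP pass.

b1 |Sf1  (source Sf1 imposes f)
b0 |J2  (only one effort-in slot at J2)
b2 |J1  (J1: bond 0 brought flow, rest push out)
b3 |J1  (1-jn J1 has f-setter on 0)

#0 →J2
#1 →Sf1
#2 →J1
#3 →J1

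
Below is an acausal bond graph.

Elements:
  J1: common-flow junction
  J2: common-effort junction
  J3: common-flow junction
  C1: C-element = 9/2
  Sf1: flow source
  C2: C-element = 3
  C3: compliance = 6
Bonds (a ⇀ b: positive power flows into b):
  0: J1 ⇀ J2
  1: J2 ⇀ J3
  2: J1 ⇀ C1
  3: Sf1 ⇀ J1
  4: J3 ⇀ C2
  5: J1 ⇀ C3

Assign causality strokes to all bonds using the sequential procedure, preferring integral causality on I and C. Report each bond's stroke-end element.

#0 |J1
#1 |J2
#2 |J1
#3 |Sf1
#4 |J3
#5 |J1

#3 →Sf1  (Sf1 (Sf) sets flow on bond)
#0 →J1  (1-jn J1 has f-setter on 3)
#2 →J1  (J1 flow already set via bond 3)
#5 →J1  (J1 flow already set via bond 3)
#1 →J2  (J2: last free bond brings effort in)
#4 →J3  (J3 flow already set via bond 1)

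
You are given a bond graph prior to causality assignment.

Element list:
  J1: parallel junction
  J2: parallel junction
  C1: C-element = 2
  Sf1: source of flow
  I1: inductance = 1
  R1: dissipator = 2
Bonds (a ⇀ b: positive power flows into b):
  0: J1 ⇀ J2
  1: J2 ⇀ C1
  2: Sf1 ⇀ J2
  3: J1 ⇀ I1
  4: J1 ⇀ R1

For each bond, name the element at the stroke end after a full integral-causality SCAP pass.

β0 →J1
β1 →J2
β2 →Sf1
β3 →I1
β4 →R1

#2 stroke at Sf1  (Sf1 fixes flow; stroke at Sf1)
#1 stroke at J2  (C1 outputs effort q/C1)
#0 stroke at J1  (J2: bond 1 brought effort, rest push out)
#3 stroke at I1  (0-jn J1 has e-setter on 0)
#4 stroke at R1  (J1 effort already set via bond 0)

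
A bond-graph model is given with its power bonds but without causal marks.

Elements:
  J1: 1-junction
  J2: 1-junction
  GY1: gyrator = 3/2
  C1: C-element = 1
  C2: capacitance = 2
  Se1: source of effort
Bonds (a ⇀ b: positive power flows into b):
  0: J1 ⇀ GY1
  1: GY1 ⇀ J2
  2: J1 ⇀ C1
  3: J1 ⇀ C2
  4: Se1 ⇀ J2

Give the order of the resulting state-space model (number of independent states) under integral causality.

#4 →J2  (Se1: effort source, stroke at far end)
#1 →GY1  (J2 needs exactly one f-in)
#0 →GY1  (GY1: gyrator matches bond 1)
#2 →J1  (common-f at J1 fixed by 0)
#3 →J1  (J1 flow already set via bond 0)

2  (C1, C2 all integral)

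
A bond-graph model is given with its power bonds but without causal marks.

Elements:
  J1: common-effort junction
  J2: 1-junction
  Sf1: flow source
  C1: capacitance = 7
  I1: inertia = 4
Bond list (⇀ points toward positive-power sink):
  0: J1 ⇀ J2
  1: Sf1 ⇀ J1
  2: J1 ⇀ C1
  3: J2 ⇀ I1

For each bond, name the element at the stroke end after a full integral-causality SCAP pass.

β1 stroke→Sf1  (Sf1: flow source, stroke at near end)
β2 stroke→J1  (C1 integral (e out))
β0 stroke→J2  (common-e at J1 fixed by 2)
β3 stroke→I1  (J2 needs exactly one f-in)

bond 0 stroke→J2
bond 1 stroke→Sf1
bond 2 stroke→J1
bond 3 stroke→I1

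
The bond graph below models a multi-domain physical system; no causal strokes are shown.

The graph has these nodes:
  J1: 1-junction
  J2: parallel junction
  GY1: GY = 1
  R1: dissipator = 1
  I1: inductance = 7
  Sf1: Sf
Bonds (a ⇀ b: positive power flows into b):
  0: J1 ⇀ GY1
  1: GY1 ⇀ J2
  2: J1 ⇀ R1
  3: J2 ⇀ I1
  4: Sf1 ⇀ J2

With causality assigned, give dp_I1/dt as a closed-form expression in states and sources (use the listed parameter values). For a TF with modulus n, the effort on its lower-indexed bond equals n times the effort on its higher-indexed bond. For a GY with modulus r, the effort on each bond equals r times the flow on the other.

b4 →Sf1  (Sf1 fixes flow; stroke at Sf1)
b3 →I1  (I1 integral (f out))
b1 →J2  (J2: last free bond brings effort in)
b0 →J1  (through GY1, causality inverts; strokes same side of GY1)
b2 →R1  (J1: last free bond brings flow in)

dp_I1/dt = F_Sf1 - p_I1/7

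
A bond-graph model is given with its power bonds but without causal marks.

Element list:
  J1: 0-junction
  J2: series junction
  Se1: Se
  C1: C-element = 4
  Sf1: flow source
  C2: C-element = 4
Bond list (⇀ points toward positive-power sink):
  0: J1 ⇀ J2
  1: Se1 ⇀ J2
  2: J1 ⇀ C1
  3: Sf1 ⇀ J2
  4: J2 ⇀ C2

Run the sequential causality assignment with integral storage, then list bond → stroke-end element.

bond 1 stroke→J2  (Se1: effort source, stroke at far end)
bond 3 stroke→Sf1  (Sf1 (Sf) sets flow on bond)
bond 0 stroke→J2  (common-f at J2 fixed by 3)
bond 4 stroke→J2  (1-jn J2 has f-setter on 3)
bond 2 stroke→J1  (J1 needs exactly one e-in)

bond 0 stroke at J2
bond 1 stroke at J2
bond 2 stroke at J1
bond 3 stroke at Sf1
bond 4 stroke at J2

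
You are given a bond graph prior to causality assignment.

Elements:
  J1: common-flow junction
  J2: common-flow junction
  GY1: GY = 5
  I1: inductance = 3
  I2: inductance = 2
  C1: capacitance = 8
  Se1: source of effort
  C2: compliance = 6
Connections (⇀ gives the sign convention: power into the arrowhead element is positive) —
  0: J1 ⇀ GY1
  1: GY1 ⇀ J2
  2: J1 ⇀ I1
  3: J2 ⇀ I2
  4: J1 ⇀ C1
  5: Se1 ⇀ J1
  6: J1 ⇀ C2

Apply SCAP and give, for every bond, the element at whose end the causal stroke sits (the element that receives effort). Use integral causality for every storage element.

b5 →J1  (Se1 (Se) sets effort on bond)
b2 →I1  (I1 outputs flow p/I1)
b0 →J1  (common-f at J1 fixed by 2)
b4 →J1  (J1 flow already set via bond 2)
b6 →J1  (common-f at J1 fixed by 2)
b1 →J2  (through GY1, causality inverts; strokes same side of GY1)
b3 →I2  (only one flow-in slot at J2)

#0 →J1
#1 →J2
#2 →I1
#3 →I2
#4 →J1
#5 →J1
#6 →J1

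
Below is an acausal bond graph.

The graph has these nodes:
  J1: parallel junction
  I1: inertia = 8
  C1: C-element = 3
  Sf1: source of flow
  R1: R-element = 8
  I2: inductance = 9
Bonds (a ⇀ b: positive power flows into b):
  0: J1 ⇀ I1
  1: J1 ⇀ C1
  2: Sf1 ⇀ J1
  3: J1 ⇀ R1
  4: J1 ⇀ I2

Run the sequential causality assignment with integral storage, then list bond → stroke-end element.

b2 |Sf1  (Sf1: flow source, stroke at near end)
b0 |I1  (I1 outputs flow p/I1)
b1 |J1  (C1: C, integral causality)
b3 |R1  (J1: bond 1 brought effort, rest push out)
b4 |I2  (J1 effort already set via bond 1)

bond 0 →I1
bond 1 →J1
bond 2 →Sf1
bond 3 →R1
bond 4 →I2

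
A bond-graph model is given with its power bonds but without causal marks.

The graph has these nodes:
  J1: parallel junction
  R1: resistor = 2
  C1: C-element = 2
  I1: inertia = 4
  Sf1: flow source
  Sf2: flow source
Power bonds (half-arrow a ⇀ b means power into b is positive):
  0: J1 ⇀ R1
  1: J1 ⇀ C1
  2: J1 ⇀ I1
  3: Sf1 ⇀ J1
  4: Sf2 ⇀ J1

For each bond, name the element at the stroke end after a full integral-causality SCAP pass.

b0 →R1
b1 →J1
b2 →I1
b3 →Sf1
b4 →Sf2

bond 3 →Sf1  (Sf1: flow source, stroke at near end)
bond 4 →Sf2  (Sf2 fixes flow; stroke at Sf2)
bond 1 →J1  (C1 outputs effort q/C1)
bond 0 →R1  (0-jn J1 has e-setter on 1)
bond 2 →I1  (J1 effort already set via bond 1)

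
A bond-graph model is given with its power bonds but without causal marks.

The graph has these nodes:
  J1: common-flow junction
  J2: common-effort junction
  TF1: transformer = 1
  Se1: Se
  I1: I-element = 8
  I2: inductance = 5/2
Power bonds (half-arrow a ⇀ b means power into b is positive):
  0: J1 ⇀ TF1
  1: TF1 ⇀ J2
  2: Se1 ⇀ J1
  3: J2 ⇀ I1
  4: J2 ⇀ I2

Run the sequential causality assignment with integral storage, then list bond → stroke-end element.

b0 →TF1
b1 →J2
b2 →J1
b3 →I1
b4 →I2

#2 stroke at J1  (Se1 (Se) sets effort on bond)
#0 stroke at TF1  (only one flow-in slot at J1)
#1 stroke at J2  (TF1 one-in-one-out from 0)
#3 stroke at I1  (J2 effort already set via bond 1)
#4 stroke at I2  (0-jn J2 has e-setter on 1)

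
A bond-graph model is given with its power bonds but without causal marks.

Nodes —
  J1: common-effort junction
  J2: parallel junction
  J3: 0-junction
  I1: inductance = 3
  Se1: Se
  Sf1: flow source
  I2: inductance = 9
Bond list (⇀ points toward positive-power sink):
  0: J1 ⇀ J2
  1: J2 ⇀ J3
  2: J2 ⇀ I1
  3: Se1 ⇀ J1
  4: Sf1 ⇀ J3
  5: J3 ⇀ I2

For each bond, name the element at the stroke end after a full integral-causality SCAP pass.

β3 →J1  (Se1 (Se) sets effort on bond)
β4 →Sf1  (Sf1 fixes flow; stroke at Sf1)
β0 →J2  (J1 effort already set via bond 3)
β1 →J3  (0-jn J2 has e-setter on 0)
β2 →I1  (0-jn J2 has e-setter on 0)
β5 →I2  (J3: bond 1 brought effort, rest push out)

β0 stroke→J2
β1 stroke→J3
β2 stroke→I1
β3 stroke→J1
β4 stroke→Sf1
β5 stroke→I2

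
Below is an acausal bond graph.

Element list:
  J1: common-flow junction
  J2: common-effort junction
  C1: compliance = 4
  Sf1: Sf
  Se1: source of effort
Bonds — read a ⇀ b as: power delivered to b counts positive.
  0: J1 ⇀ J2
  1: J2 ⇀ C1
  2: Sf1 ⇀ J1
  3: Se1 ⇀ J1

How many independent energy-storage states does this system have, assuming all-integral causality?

#2 stroke at Sf1  (Sf1 (Sf) sets flow on bond)
#3 stroke at J1  (Se1: effort source, stroke at far end)
#0 stroke at J1  (J1: bond 2 brought flow, rest push out)
#1 stroke at J2  (J2 needs exactly one e-in)

1  (C1 all integral)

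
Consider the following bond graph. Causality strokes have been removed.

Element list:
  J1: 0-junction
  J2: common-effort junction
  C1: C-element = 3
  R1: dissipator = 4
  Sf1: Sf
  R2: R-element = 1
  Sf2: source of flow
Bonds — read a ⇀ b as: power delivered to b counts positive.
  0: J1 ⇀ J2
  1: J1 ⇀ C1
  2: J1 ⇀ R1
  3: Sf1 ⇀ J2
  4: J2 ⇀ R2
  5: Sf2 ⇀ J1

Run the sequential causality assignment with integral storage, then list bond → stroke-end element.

b0 |J2
b1 |J1
b2 |R1
b3 |Sf1
b4 |R2
b5 |Sf2

b3 |Sf1  (source Sf1 imposes f)
b5 |Sf2  (Sf2 (Sf) sets flow on bond)
b1 |J1  (prefer integral on C1)
b0 |J2  (J1 effort already set via bond 1)
b2 |R1  (common-e at J1 fixed by 1)
b4 |R2  (0-jn J2 has e-setter on 0)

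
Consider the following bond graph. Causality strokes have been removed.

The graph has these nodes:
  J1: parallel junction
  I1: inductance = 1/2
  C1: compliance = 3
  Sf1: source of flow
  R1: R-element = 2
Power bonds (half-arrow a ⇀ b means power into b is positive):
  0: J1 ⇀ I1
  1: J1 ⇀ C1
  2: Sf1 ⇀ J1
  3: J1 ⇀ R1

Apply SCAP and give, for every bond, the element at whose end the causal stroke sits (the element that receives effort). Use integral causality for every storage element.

#2 →Sf1  (Sf1: flow source, stroke at near end)
#0 →I1  (I1: I, integral causality)
#1 →J1  (C1: C, integral causality)
#3 →R1  (common-e at J1 fixed by 1)

β0 stroke at I1
β1 stroke at J1
β2 stroke at Sf1
β3 stroke at R1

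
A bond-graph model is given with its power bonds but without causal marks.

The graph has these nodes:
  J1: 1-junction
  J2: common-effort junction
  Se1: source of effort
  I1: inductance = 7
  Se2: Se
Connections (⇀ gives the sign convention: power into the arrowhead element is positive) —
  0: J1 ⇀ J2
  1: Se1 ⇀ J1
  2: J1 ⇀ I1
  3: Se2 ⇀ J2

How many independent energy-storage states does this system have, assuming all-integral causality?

1  (I1 all integral)

β1 stroke→J1  (Se1 (Se) sets effort on bond)
β3 stroke→J2  (Se2: effort source, stroke at far end)
β0 stroke→J1  (common-e at J2 fixed by 3)
β2 stroke→I1  (closing 1-jn rule on J1)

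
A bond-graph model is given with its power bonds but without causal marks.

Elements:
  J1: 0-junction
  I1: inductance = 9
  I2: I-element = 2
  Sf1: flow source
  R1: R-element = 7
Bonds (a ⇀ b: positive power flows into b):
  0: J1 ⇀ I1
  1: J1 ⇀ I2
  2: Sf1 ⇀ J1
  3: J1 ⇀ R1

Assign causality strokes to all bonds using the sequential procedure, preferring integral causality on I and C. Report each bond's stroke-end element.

bond 2 stroke→Sf1  (Sf1 fixes flow; stroke at Sf1)
bond 0 stroke→I1  (I1: I, integral causality)
bond 1 stroke→I2  (prefer integral on I2)
bond 3 stroke→J1  (J1: last free bond brings effort in)

bond 0 stroke→I1
bond 1 stroke→I2
bond 2 stroke→Sf1
bond 3 stroke→J1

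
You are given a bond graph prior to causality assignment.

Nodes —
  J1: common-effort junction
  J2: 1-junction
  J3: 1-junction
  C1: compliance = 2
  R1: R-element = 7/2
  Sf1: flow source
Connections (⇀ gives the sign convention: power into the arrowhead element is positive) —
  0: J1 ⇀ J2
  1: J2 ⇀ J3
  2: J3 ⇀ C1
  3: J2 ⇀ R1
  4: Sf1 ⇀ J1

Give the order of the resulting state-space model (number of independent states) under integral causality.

bond 4 stroke at Sf1  (Sf1 (Sf) sets flow on bond)
bond 0 stroke at J1  (closing 0-jn rule on J1)
bond 1 stroke at J2  (common-f at J2 fixed by 0)
bond 3 stroke at J2  (common-f at J2 fixed by 0)
bond 2 stroke at J3  (1-jn J3 has f-setter on 1)

1  (C1 all integral)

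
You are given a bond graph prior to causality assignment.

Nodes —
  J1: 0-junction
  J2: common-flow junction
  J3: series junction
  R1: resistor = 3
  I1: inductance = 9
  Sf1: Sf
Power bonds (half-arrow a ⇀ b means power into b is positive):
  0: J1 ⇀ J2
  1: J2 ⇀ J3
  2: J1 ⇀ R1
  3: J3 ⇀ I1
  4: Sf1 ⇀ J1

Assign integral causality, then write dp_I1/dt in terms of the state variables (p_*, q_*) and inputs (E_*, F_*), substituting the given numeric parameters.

bond 4 →Sf1  (Sf1 fixes flow; stroke at Sf1)
bond 3 →I1  (prefer integral on I1)
bond 1 →J3  (1-jn J3 has f-setter on 3)
bond 0 →J2  (J2: bond 1 brought flow, rest push out)
bond 2 →J1  (J1: last free bond brings effort in)

dp_I1/dt = 3*F_Sf1 - p_I1/3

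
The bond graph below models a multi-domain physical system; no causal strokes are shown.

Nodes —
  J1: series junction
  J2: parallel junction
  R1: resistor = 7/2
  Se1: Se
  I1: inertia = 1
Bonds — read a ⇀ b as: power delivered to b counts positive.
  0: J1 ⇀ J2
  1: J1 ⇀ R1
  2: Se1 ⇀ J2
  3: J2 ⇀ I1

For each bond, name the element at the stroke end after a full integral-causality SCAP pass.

#0 stroke→J1
#1 stroke→R1
#2 stroke→J2
#3 stroke→I1

b2 |J2  (Se1 (Se) sets effort on bond)
b0 |J1  (0-jn J2 has e-setter on 2)
b3 |I1  (J2 effort already set via bond 2)
b1 |R1  (only one flow-in slot at J1)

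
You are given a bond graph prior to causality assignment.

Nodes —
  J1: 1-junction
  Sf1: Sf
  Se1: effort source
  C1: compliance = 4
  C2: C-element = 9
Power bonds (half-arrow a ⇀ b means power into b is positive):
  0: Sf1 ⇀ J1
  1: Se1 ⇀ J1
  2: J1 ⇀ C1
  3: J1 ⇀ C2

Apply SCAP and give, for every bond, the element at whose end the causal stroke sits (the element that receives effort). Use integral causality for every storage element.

#0 stroke→Sf1  (Sf1: flow source, stroke at near end)
#1 stroke→J1  (Se1 fixes effort; stroke away)
#2 stroke→J1  (J1: bond 0 brought flow, rest push out)
#3 stroke→J1  (J1 flow already set via bond 0)

bond 0 →Sf1
bond 1 →J1
bond 2 →J1
bond 3 →J1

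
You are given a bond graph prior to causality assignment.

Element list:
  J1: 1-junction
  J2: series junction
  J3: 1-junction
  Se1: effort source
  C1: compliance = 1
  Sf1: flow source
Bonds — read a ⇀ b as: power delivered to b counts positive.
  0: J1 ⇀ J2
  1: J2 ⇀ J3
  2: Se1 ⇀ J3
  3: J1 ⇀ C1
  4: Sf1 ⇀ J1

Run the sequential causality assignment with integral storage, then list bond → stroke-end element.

bond 0 stroke at J1
bond 1 stroke at J2
bond 2 stroke at J3
bond 3 stroke at J1
bond 4 stroke at Sf1

bond 2 →J3  (Se1: effort source, stroke at far end)
bond 4 →Sf1  (Sf1 fixes flow; stroke at Sf1)
bond 0 →J1  (J1: bond 4 brought flow, rest push out)
bond 3 →J1  (J1 flow already set via bond 4)
bond 1 →J2  (J2 flow already set via bond 0)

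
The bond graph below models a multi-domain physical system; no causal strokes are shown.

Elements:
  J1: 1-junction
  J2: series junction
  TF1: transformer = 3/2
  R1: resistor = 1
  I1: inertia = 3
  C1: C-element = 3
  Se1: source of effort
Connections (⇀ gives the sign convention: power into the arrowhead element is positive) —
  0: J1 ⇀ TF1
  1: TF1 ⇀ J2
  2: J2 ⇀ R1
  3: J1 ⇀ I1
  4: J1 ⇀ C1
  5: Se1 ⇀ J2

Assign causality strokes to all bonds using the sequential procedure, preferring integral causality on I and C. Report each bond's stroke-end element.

#5 →J2  (Se1 fixes effort; stroke away)
#3 →I1  (I1 outputs flow p/I1)
#0 →J1  (J1 flow already set via bond 3)
#4 →J1  (1-jn J1 has f-setter on 3)
#1 →TF1  (TF1 one-in-one-out from 0)
#2 →J2  (J2: bond 1 brought flow, rest push out)

#0 stroke at J1
#1 stroke at TF1
#2 stroke at J2
#3 stroke at I1
#4 stroke at J1
#5 stroke at J2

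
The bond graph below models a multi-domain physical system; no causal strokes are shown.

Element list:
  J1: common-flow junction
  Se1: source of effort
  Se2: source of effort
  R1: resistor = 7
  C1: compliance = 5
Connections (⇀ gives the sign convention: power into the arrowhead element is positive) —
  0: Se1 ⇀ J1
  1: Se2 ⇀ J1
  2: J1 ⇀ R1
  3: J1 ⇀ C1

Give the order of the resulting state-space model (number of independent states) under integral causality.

bond 0 →J1  (source Se1 imposes e)
bond 1 →J1  (Se2 fixes effort; stroke away)
bond 3 →J1  (prefer integral on C1)
bond 2 →R1  (J1 needs exactly one f-in)

1  (C1 all integral)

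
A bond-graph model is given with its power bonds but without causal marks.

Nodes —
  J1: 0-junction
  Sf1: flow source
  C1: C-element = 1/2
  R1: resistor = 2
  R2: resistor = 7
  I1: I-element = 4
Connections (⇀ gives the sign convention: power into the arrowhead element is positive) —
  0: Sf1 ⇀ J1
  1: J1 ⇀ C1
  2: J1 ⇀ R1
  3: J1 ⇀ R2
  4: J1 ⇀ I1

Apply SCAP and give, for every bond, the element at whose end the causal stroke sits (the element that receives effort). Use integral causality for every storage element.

#0 stroke→Sf1  (Sf1: flow source, stroke at near end)
#1 stroke→J1  (C1 integral (e out))
#2 stroke→R1  (J1: bond 1 brought effort, rest push out)
#3 stroke→R2  (J1: bond 1 brought effort, rest push out)
#4 stroke→I1  (J1: bond 1 brought effort, rest push out)

bond 0 |Sf1
bond 1 |J1
bond 2 |R1
bond 3 |R2
bond 4 |I1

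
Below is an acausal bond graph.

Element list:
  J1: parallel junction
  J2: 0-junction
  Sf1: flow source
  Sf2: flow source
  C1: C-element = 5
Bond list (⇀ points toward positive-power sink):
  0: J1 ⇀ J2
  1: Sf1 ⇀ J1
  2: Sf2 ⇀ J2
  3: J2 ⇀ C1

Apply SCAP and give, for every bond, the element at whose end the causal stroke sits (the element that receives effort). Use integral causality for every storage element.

bond 0 stroke at J1
bond 1 stroke at Sf1
bond 2 stroke at Sf2
bond 3 stroke at J2

#1 stroke→Sf1  (source Sf1 imposes f)
#2 stroke→Sf2  (Sf2 fixes flow; stroke at Sf2)
#0 stroke→J1  (J1 needs exactly one e-in)
#3 stroke→J2  (closing 0-jn rule on J2)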